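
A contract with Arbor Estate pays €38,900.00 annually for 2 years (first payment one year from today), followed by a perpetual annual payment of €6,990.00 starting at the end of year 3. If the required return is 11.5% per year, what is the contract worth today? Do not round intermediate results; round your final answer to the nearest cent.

€115068.56

PV of 2-year annuity: €38,900.00 × [1 − (1+0.115)^−2] / 0.115 = 66177.48195
Perpetuity value at year 2: €6,990.00 / 0.115 = 60782.60870
PV of perpetuity: 60782.60870 / (1+0.115)^2 = 48891.07659
Total PV = 66177.48195 + 48891.07659 = 115068.55854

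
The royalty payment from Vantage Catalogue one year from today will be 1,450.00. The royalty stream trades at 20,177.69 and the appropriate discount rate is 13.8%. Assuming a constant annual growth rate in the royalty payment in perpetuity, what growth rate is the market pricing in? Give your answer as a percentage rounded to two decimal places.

P = D₁/(r−g) ⇒ g = r − D₁/P = 0.138 − 1,450.00/20,177.69 = 0.066138

6.61%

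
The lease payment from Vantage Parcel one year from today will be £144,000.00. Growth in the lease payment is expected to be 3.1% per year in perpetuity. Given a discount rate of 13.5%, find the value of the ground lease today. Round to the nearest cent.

Growing perpetuity: P = D₁ / (r − g) = £144,000.0000 / (0.135 − 0.031) = £1,384,615.38

£1384615.38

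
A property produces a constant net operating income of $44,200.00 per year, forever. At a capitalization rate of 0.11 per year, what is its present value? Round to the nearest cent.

$401818.18

Level perpetuity: PV = C / r = $44,200.00 / 0.11 = $401,818.18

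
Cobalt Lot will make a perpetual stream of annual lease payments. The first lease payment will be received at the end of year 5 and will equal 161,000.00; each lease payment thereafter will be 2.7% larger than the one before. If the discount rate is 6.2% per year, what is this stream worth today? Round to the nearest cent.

3616260.98

Value at end of year 4: C₁ / (r − g) = 161,000.00 / (0.062 − 0.027) = 4,600,000.0000
Discount to today: PV = 4,600,000.0000 / (1 + 0.062)^4 = 4,600,000.0000 / 1.272032 = 3,616,260.98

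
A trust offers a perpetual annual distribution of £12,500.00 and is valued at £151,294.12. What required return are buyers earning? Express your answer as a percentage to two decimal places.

P = C/r ⇒ r = C/P = £12,500.00/£151,294.12 = 0.082621

8.26%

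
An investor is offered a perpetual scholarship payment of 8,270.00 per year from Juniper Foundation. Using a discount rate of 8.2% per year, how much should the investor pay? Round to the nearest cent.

Level perpetuity: PV = C / r = 8,270.00 / 0.082 = 100,853.66

100853.66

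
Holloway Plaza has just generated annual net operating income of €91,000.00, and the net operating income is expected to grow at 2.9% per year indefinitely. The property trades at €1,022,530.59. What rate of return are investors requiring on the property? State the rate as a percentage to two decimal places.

12.06%

D₁ = €91,000.00 × 1.029 = €93,639.0000
P = D₁/(r − g) ⇒ r = D₁/P + g = €93,639.0000/€1,022,530.59 + 0.029 = 0.091576 + 0.029 = 0.120576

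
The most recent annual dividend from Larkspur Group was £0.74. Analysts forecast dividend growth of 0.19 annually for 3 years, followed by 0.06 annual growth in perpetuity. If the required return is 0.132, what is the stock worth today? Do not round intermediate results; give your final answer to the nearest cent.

D_1 = 0.88060
D_2 = 1.04791
D_3 = 1.24702
Terminal value at year 3: TV = D_3×(1+g_2)/(r−g_2) = 1.32184/0.072 = 18.35887
P_0 = D_1/(1+r)^1 + D_2/(1+r)^2 + D_3/(1+r)^3 + TV/(1+r)^3
    = 0.77792 + 0.81777 + 0.85967 + 12.65630 = 15.11166

£15.11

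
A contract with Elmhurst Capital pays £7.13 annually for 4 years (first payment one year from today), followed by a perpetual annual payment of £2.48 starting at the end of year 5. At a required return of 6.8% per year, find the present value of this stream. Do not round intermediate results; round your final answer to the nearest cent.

£52.29

PV of 4-year annuity: £7.13 × [1 − (1+0.068)^−4] / 0.068 = 24.26026
Perpetuity value at year 4: £2.48 / 0.068 = 36.47059
PV of perpetuity: 36.47059 / (1+0.068)^4 = 28.03224
Total PV = 24.26026 + 28.03224 = 52.29250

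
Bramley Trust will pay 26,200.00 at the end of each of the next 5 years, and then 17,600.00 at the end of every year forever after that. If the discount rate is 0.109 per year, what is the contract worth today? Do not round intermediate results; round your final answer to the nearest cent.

193332.72

PV of 5-year annuity: 26,200.00 × [1 − (1+0.109)^−5] / 0.109 = 97076.58316
Perpetuity value at year 5: 17,600.00 / 0.109 = 161467.88991
PV of perpetuity: 161467.88991 / (1+0.109)^5 = 96256.13939
Total PV = 97076.58316 + 96256.13939 = 193332.72255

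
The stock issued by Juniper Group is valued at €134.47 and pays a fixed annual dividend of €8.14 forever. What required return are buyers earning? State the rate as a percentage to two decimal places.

P = C/r ⇒ r = C/P = €8.14/€134.47 = 0.060534

6.05%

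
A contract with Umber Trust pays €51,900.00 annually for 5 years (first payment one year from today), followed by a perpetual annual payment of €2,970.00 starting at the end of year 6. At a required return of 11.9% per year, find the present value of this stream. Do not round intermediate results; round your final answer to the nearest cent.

PV of 5-year annuity: €51,900.00 × [1 − (1+0.119)^−5] / 0.119 = 187552.29011
Perpetuity value at year 5: €2,970.00 / 0.119 = 24957.98319
PV of perpetuity: 24957.98319 / (1+0.119)^5 = 14225.22208
Total PV = 187552.29011 + 14225.22208 = 201777.51220

€201777.51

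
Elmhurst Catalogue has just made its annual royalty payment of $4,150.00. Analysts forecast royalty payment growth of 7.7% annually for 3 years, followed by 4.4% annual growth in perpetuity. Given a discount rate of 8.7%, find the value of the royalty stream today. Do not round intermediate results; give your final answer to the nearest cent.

D_1 = 4469.55000
D_2 = 4813.70535
D_3 = 5184.36066
Terminal value at year 3: TV = D_3×(1+g_2)/(r−g_2) = 5412.47253/0.043 = 125871.45421
P_0 = D_1/(1+r)^1 + D_2/(1+r)^2 + D_3/(1+r)^3 + TV/(1+r)^3
    = 4111.82153 + 4073.99428 + 4036.51503 + 98002.83013 = 110225.16097

$110225.16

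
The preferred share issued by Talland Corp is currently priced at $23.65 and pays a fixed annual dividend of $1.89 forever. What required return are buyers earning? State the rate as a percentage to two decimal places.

P = C/r ⇒ r = C/P = $1.89/$23.65 = 0.079915

7.99%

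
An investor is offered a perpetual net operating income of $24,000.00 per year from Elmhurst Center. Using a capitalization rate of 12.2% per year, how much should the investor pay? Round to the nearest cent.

$196721.31

Level perpetuity: PV = C / r = $24,000.00 / 0.122 = $196,721.31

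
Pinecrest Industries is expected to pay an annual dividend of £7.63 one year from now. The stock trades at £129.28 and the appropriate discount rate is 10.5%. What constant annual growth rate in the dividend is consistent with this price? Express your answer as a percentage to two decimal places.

P = D₁/(r−g) ⇒ g = r − D₁/P = 0.105 − £7.63/£129.28 = 0.045981

4.60%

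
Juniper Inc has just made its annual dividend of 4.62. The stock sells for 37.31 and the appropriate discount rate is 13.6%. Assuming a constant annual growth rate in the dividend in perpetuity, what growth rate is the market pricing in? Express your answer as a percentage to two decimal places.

1.08%

P = D₀(1+g)/(r−g) ⇒ P(r−g) = D₀(1+g) ⇒ g(P+D₀) = P·r − D₀
g = (P·r − D₀)/(P + D₀) = (37.31×0.136 − 4.62) / (37.31 + 4.62) = 0.010831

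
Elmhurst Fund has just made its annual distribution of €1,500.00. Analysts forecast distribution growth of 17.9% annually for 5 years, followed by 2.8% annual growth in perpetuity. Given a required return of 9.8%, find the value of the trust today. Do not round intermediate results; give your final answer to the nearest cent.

€40776.83

D_1 = 1768.50000
D_2 = 2085.06150
D_3 = 2458.28751
D_4 = 2898.32097
D_5 = 3417.12043
Terminal value at year 5: TV = D_5×(1+g_2)/(r−g_2) = 3512.79980/0.07 = 50182.85426
P_0 = D_1/(1+r)^1 + D_2/(1+r)^2 + D_3/(1+r)^3 + D_4/(1+r)^4 + D_5/(1+r)^5 + TV/(1+r)^5
    = 1610.65574 + 1729.47460 + 1857.05880 + 1994.05494 + 2141.15735 + 31444.42508 = 40776.82650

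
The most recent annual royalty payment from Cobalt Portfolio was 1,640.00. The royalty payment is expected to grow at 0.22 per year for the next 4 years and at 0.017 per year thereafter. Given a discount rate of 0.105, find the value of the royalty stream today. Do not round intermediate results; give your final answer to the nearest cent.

D_1 = 2000.80000
D_2 = 2440.97600
D_3 = 2977.99072
D_4 = 3633.14868
Terminal value at year 4: TV = D_4×(1+g_2)/(r−g_2) = 3694.91221/0.088 = 41987.63870
P_0 = D_1/(1+r)^1 + D_2/(1+r)^2 + D_3/(1+r)^3 + D_4/(1+r)^4 + TV/(1+r)^4
    = 1810.67873 + 1999.12041 + 2207.17367 + 2436.87952 + 28162.57358 = 36616.42592

36616.43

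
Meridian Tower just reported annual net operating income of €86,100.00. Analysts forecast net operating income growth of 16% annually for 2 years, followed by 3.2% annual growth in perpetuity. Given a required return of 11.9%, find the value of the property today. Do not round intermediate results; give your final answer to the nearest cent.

€1279317.25

D_1 = 99876.00000
D_2 = 115856.16000
Terminal value at year 2: TV = D_2×(1+g_2)/(r−g_2) = 119563.55712/0.087 = 1374293.76000
P_0 = D_1/(1+r)^1 + D_2/(1+r)^2 + TV/(1+r)^2
    = 89254.69169 + 92524.97083 + 1097537.58502 = 1279317.24754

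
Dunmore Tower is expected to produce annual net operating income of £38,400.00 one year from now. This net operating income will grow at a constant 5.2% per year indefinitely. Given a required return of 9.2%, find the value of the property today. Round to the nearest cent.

Growing perpetuity: P = D₁ / (r − g) = £38,400.0000 / (0.092 − 0.052) = £960,000.00

£960000.00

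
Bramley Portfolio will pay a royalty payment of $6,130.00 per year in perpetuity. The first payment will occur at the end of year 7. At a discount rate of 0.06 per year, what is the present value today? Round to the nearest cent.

Value at end of year 6: C / r = $6,130.00 / 0.06 = $102,166.6667
Discount to today: PV = $102,166.6667 / (1 + 0.06)^6 = $102,166.6667 / 1.418519 = $72,023.47

$72023.47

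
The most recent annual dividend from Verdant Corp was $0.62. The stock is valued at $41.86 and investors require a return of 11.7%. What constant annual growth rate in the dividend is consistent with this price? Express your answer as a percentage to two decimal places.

10.07%

P = D₀(1+g)/(r−g) ⇒ P(r−g) = D₀(1+g) ⇒ g(P+D₀) = P·r − D₀
g = (P·r − D₀)/(P + D₀) = ($41.86×0.117 − $0.62) / ($41.86 + $0.62) = 0.100697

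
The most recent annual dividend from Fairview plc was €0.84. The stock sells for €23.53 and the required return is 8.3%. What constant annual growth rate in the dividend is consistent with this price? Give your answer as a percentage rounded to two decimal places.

4.57%

P = D₀(1+g)/(r−g) ⇒ P(r−g) = D₀(1+g) ⇒ g(P+D₀) = P·r − D₀
g = (P·r − D₀)/(P + D₀) = (€23.53×0.083 − €0.84) / (€23.53 + €0.84) = 0.045670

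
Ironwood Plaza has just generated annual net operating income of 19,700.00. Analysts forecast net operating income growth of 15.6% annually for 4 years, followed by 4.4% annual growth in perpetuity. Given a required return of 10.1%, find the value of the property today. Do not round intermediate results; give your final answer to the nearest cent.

527649.43

D_1 = 22773.20000
D_2 = 26325.81920
D_3 = 30432.64700
D_4 = 35180.13993
Terminal value at year 4: TV = D_4×(1+g_2)/(r−g_2) = 36728.06608/0.057 = 644352.03655
P_0 = D_1/(1+r)^1 + D_2/(1+r)^2 + D_3/(1+r)^3 + D_4/(1+r)^4 + TV/(1+r)^4
    = 20684.10536 + 21717.37129 + 22802.25360 + 23941.33076 + 438504.37387 = 527649.43489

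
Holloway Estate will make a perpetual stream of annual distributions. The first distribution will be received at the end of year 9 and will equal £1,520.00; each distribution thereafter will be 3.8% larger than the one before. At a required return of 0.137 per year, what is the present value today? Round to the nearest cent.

£5496.99

Value at end of year 8: C₁ / (r − g) = £1,520.00 / (0.137 − 0.038) = £15,353.5354
Discount to today: PV = £15,353.5354 / (1 + 0.137)^8 = £15,353.5354 / 2.793082 = £5,496.99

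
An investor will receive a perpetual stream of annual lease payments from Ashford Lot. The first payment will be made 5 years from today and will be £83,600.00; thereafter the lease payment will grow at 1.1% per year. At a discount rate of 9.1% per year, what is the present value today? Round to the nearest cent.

£737593.85

Value at end of year 4: C₁ / (r − g) = £83,600.00 / (0.091 − 0.011) = £1,045,000.0000
Discount to today: PV = £1,045,000.0000 / (1 + 0.091)^4 = £1,045,000.0000 / 1.416769 = £737,593.85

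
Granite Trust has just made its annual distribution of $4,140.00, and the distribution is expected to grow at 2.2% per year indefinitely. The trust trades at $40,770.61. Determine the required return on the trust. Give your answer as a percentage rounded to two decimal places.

D₁ = $4,140.00 × 1.022 = $4,231.0800
P = D₁/(r − g) ⇒ r = D₁/P + g = $4,231.0800/$40,770.61 + 0.022 = 0.103778 + 0.022 = 0.125778

12.58%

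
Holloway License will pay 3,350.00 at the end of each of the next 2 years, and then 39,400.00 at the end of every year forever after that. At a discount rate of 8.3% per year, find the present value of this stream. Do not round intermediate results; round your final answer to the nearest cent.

410675.56

PV of 2-year annuity: 3,350.00 × [1 − (1+0.083)^−2] / 0.083 = 5949.45472
Perpetuity value at year 2: 39,400.00 / 0.083 = 474698.79518
PV of perpetuity: 474698.79518 / (1+0.083)^2 = 404726.10382
Total PV = 5949.45472 + 404726.10382 = 410675.55854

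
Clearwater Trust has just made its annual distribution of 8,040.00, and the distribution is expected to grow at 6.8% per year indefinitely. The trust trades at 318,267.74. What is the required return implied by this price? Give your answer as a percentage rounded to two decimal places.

D₁ = 8,040.00 × 1.068 = 8,586.7200
P = D₁/(r − g) ⇒ r = D₁/P + g = 8,586.7200/318,267.74 + 0.068 = 0.026980 + 0.068 = 0.094980

9.50%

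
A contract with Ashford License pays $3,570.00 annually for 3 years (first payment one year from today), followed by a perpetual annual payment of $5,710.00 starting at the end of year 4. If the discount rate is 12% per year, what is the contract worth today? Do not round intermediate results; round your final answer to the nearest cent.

$42443.41

PV of 3-year annuity: $3,570.00 × [1 − (1+0.12)^−3] / 0.12 = 8574.53763
Perpetuity value at year 3: $5,710.00 / 0.12 = 47583.33333
PV of perpetuity: 47583.33333 / (1+0.12)^3 = 33868.87679
Total PV = 8574.53763 + 33868.87679 = 42443.41442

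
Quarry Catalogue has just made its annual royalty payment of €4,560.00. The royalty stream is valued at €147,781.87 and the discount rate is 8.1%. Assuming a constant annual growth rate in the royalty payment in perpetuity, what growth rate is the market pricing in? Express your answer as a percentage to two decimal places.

4.86%

P = D₀(1+g)/(r−g) ⇒ P(r−g) = D₀(1+g) ⇒ g(P+D₀) = P·r − D₀
g = (P·r − D₀)/(P + D₀) = (€147,781.87×0.081 − €4,560.00) / (€147,781.87 + €4,560.00) = 0.048643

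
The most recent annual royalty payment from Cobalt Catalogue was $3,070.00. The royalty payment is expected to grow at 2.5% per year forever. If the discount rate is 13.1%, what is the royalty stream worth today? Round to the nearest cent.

D₁ = D₀ × (1 + g) = $3,070.00 × 1.025 = $3,146.7500
Growing perpetuity: P = D₁ / (r − g) = $3,146.7500 / (0.131 − 0.025) = $29,686.32

$29686.32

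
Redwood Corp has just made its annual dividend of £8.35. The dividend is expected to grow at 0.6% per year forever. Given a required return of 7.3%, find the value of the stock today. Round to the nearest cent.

D₁ = D₀ × (1 + g) = £8.35 × 1.006 = £8.4001
Growing perpetuity: P = D₁ / (r − g) = £8.4001 / (0.073 − 0.006) = £125.37

£125.37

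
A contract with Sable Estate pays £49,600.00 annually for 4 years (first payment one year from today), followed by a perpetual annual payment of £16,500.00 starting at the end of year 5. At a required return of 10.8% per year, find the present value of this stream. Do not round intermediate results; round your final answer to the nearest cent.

£255908.78

PV of 4-year annuity: £49,600.00 × [1 − (1+0.108)^−4] / 0.108 = 154540.71883
Perpetuity value at year 4: £16,500.00 / 0.108 = 152777.77778
PV of perpetuity: 152777.77778 / (1+0.108)^4 = 101368.06284
Total PV = 154540.71883 + 101368.06284 = 255908.78167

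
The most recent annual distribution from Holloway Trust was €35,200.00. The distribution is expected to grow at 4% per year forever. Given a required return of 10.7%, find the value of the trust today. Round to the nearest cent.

D₁ = D₀ × (1 + g) = €35,200.00 × 1.04 = €36,608.0000
Growing perpetuity: P = D₁ / (r − g) = €36,608.0000 / (0.107 − 0.04) = €546,388.06

€546388.06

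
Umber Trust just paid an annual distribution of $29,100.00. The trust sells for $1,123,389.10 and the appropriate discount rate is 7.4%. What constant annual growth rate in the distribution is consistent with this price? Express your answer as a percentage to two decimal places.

P = D₀(1+g)/(r−g) ⇒ P(r−g) = D₀(1+g) ⇒ g(P+D₀) = P·r − D₀
g = (P·r − D₀)/(P + D₀) = ($1,123,389.10×0.074 − $29,100.00) / ($1,123,389.10 + $29,100.00) = 0.046882

4.69%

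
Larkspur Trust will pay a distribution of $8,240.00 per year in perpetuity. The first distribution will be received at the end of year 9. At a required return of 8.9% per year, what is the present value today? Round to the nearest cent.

$46807.36

Value at end of year 8: C / r = $8,240.00 / 0.089 = $92,584.2697
Discount to today: PV = $92,584.2697 / (1 + 0.089)^8 = $92,584.2697 / 1.977985 = $46,807.36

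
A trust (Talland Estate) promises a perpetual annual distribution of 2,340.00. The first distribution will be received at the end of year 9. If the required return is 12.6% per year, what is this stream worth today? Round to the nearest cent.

7186.84

Value at end of year 8: C / r = 2,340.00 / 0.126 = 18,571.4286
Discount to today: PV = 18,571.4286 / (1 + 0.126)^8 = 18,571.4286 / 2.584087 = 7,186.84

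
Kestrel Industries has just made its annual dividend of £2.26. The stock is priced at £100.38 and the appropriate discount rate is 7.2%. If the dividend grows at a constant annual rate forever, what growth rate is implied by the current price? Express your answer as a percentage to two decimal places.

4.84%

P = D₀(1+g)/(r−g) ⇒ P(r−g) = D₀(1+g) ⇒ g(P+D₀) = P·r − D₀
g = (P·r − D₀)/(P + D₀) = (£100.38×0.072 − £2.26) / (£100.38 + £2.26) = 0.048396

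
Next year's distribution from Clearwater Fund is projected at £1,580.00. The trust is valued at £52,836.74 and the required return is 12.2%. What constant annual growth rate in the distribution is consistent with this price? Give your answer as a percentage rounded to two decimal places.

9.21%

P = D₁/(r−g) ⇒ g = r − D₁/P = 0.122 − £1,580.00/£52,836.74 = 0.092097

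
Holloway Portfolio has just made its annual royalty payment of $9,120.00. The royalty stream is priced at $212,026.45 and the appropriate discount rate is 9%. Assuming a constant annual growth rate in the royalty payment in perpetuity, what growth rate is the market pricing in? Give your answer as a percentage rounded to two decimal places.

P = D₀(1+g)/(r−g) ⇒ P(r−g) = D₀(1+g) ⇒ g(P+D₀) = P·r − D₀
g = (P·r − D₀)/(P + D₀) = ($212,026.45×0.09 − $9,120.00) / ($212,026.45 + $9,120.00) = 0.045049

4.50%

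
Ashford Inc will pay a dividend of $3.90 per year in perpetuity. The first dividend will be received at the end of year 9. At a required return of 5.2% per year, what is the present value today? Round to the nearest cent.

Value at end of year 8: C / r = $3.90 / 0.052 = $75.0000
Discount to today: PV = $75.0000 / (1 + 0.052)^8 = $75.0000 / 1.500120 = $50.00

$50.00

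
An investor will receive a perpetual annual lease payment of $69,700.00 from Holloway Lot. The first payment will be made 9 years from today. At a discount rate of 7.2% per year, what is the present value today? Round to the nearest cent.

Value at end of year 8: C / r = $69,700.00 / 0.072 = $968,055.5556
Discount to today: PV = $968,055.5556 / (1 + 0.072)^8 = $968,055.5556 / 1.744047 = $555,062.64

$555062.64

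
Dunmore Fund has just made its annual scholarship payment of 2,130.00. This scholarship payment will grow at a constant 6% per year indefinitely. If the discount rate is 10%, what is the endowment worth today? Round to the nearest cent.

56445.00

D₁ = D₀ × (1 + g) = 2,130.00 × 1.06 = 2,257.8000
Growing perpetuity: P = D₁ / (r − g) = 2,257.8000 / (0.1 − 0.06) = 56,445.00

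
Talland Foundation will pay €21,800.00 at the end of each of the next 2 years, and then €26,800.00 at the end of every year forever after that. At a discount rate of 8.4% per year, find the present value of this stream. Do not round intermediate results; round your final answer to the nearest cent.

€310179.96

PV of 2-year annuity: €21,800.00 × [1 − (1+0.084)^−2] / 0.084 = 38663.00840
Perpetuity value at year 2: €26,800.00 / 0.084 = 319047.61905
PV of perpetuity: 319047.61905 / (1+0.084)^2 = 271516.94817
Total PV = 38663.00840 + 271516.94817 = 310179.95657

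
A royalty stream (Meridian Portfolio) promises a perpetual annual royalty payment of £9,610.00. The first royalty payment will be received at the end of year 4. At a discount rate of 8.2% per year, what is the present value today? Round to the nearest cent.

£92518.32

Value at end of year 3: C / r = £9,610.00 / 0.082 = £117,195.1220
Discount to today: PV = £117,195.1220 / (1 + 0.082)^3 = £117,195.1220 / 1.266723 = £92,518.32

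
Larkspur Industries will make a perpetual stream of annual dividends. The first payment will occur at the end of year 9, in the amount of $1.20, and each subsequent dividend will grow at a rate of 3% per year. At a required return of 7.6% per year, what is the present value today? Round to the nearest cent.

$14.52

Value at end of year 8: C₁ / (r − g) = $1.20 / (0.076 − 0.03) = $26.0870
Discount to today: PV = $26.0870 / (1 + 0.076)^8 = $26.0870 / 1.796794 = $14.52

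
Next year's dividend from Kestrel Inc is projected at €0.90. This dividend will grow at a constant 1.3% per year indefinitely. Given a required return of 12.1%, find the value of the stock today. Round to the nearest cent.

Growing perpetuity: P = D₁ / (r − g) = €0.9000 / (0.121 − 0.013) = €8.33

€8.33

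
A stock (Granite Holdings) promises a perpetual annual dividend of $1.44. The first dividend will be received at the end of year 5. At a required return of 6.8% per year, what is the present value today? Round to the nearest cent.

$16.28

Value at end of year 4: C / r = $1.44 / 0.068 = $21.1765
Discount to today: PV = $21.1765 / (1 + 0.068)^4 = $21.1765 / 1.301023 = $16.28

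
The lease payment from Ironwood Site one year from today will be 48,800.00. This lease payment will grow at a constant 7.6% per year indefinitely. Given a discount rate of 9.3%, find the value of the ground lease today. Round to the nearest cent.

2870588.24

Growing perpetuity: P = D₁ / (r − g) = 48,800.0000 / (0.093 − 0.076) = 2,870,588.24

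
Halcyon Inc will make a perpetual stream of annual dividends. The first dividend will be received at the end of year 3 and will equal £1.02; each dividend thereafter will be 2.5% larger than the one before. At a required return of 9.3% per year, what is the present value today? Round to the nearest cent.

Value at end of year 2: C₁ / (r − g) = £1.02 / (0.093 − 0.025) = £15.0000
Discount to today: PV = £15.0000 / (1 + 0.093)^2 = £15.0000 / 1.194649 = £12.56

£12.56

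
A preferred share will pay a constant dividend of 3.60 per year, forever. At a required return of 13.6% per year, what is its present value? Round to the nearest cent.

26.47

Level perpetuity: PV = C / r = 3.60 / 0.136 = 26.47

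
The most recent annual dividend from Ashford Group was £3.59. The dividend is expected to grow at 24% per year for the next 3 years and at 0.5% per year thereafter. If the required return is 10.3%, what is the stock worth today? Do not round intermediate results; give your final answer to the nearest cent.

£65.98

D_1 = 4.45160
D_2 = 5.51998
D_3 = 6.84478
Terminal value at year 3: TV = D_3×(1+g_2)/(r−g_2) = 6.87900/0.098 = 70.19392
P_0 = D_1/(1+r)^1 + D_2/(1+r)^2 + D_3/(1+r)^3 + TV/(1+r)^3
    = 4.03590 + 4.53719 + 5.10074 + 52.30858 = 65.98241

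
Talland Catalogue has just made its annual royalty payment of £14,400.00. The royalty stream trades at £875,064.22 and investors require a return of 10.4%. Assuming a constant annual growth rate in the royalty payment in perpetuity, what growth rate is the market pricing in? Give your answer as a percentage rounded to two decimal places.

P = D₀(1+g)/(r−g) ⇒ P(r−g) = D₀(1+g) ⇒ g(P+D₀) = P·r − D₀
g = (P·r − D₀)/(P + D₀) = (£875,064.22×0.104 − £14,400.00) / (£875,064.22 + £14,400.00) = 0.086127

8.61%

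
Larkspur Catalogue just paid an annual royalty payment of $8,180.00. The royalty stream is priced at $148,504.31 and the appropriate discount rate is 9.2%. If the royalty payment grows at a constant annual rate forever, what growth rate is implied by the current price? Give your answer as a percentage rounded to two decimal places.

P = D₀(1+g)/(r−g) ⇒ P(r−g) = D₀(1+g) ⇒ g(P+D₀) = P·r − D₀
g = (P·r − D₀)/(P + D₀) = ($148,504.31×0.092 − $8,180.00) / ($148,504.31 + $8,180.00) = 0.034990

3.50%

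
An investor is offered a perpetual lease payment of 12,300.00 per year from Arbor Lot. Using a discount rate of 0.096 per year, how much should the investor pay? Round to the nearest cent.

128125.00

Level perpetuity: PV = C / r = 12,300.00 / 0.096 = 128,125.00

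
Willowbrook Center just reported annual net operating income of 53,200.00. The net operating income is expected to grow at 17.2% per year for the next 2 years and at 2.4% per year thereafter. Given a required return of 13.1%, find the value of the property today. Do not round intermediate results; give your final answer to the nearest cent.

D_1 = 62350.40000
D_2 = 73074.66880
Terminal value at year 2: TV = D_2×(1+g_2)/(r−g_2) = 74828.46085/0.107 = 699331.40982
P_0 = D_1/(1+r)^1 + D_2/(1+r)^2 + TV/(1+r)^2
    = 55128.55880 + 57127.02998 + 546711.01591 = 658966.60469

658966.60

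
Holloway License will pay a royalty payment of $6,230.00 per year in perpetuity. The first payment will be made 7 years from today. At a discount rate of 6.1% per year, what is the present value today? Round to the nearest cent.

Value at end of year 6: C / r = $6,230.00 / 0.061 = $102,131.1475
Discount to today: PV = $102,131.1475 / (1 + 0.061)^6 = $102,131.1475 / 1.426567 = $71,592.23

$71592.23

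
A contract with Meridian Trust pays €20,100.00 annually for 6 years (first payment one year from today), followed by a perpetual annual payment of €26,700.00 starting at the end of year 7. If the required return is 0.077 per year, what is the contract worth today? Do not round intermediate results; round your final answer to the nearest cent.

PV of 6-year annuity: €20,100.00 × [1 − (1+0.077)^−6] / 0.077 = 93771.63569
Perpetuity value at year 6: €26,700.00 / 0.077 = 346753.24675
PV of perpetuity: 346753.24675 / (1+0.077)^6 = 222190.92471
Total PV = 93771.63569 + 222190.92471 = 315962.56041

€315962.56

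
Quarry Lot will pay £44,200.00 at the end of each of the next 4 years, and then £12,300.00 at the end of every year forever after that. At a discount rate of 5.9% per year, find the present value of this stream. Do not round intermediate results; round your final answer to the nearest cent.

£319265.03

PV of 4-year annuity: £44,200.00 × [1 − (1+0.059)^−4] / 0.059 = 153509.02811
Perpetuity value at year 4: £12,300.00 / 0.059 = 208474.57627
PV of perpetuity: 208474.57627 / (1+0.059)^4 = 165756.00058
Total PV = 153509.02811 + 165756.00058 = 319265.02869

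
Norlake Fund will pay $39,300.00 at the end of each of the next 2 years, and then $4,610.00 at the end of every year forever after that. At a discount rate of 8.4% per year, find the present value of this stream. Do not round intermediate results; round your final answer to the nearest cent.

$116404.79

PV of 2-year annuity: $39,300.00 × [1 − (1+0.084)^−2] / 0.084 = 69699.82707
Perpetuity value at year 2: $4,610.00 / 0.084 = 54880.95238
PV of perpetuity: 54880.95238 / (1+0.084)^2 = 46704.96758
Total PV = 69699.82707 + 46704.96758 = 116404.79465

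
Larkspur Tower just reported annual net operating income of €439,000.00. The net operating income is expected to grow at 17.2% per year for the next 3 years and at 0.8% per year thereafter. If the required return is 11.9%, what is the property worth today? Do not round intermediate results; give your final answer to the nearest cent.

€6026049.59

D_1 = 514508.00000
D_2 = 603003.37600
D_3 = 706719.95667
Terminal value at year 3: TV = D_3×(1+g_2)/(r−g_2) = 712373.71633/0.111 = 6417781.22816
P_0 = D_1/(1+r)^1 + D_2/(1+r)^2 + D_3/(1+r)^3 + TV/(1+r)^3
    = 459792.67203 + 481570.16230 + 504379.11548 + 4580307.64326 = 6026049.59307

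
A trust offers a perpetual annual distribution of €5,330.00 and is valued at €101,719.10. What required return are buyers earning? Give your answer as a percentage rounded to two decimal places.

P = C/r ⇒ r = C/P = €5,330.00/€101,719.10 = 0.052399

5.24%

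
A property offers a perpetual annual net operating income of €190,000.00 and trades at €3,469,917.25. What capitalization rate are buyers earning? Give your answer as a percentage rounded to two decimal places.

P = C/r ⇒ r = C/P = €190,000.00/€3,469,917.25 = 0.054756

5.48%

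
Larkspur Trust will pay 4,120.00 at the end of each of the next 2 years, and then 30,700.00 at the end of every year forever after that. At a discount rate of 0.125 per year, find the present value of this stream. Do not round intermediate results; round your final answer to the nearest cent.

200971.85

PV of 2-year annuity: 4,120.00 × [1 − (1+0.125)^−2] / 0.125 = 6917.53086
Perpetuity value at year 2: 30,700.00 / 0.125 = 245600.00000
PV of perpetuity: 245600.00000 / (1+0.125)^2 = 194054.32099
Total PV = 6917.53086 + 194054.32099 = 200971.85185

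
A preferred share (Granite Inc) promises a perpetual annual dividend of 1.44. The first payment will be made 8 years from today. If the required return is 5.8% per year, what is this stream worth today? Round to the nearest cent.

16.73

Value at end of year 7: C / r = 1.44 / 0.058 = 24.8276
Discount to today: PV = 24.8276 / (1 + 0.058)^7 = 24.8276 / 1.483883 = 16.73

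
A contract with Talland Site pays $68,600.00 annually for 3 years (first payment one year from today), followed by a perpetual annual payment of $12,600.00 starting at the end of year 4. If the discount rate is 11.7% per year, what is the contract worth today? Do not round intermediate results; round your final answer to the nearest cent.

$242891.29

PV of 3-year annuity: $68,600.00 × [1 − (1+0.117)^−3] / 0.117 = 165618.75847
Perpetuity value at year 3: $12,600.00 / 0.117 = 107692.30769
PV of perpetuity: 107692.30769 / (1+0.117)^3 = 77272.53573
Total PV = 165618.75847 + 77272.53573 = 242891.29420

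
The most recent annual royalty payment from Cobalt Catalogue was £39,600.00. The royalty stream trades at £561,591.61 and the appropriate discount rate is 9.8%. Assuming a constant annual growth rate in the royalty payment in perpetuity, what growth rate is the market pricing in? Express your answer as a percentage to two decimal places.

2.57%

P = D₀(1+g)/(r−g) ⇒ P(r−g) = D₀(1+g) ⇒ g(P+D₀) = P·r − D₀
g = (P·r − D₀)/(P + D₀) = (£561,591.61×0.098 − £39,600.00) / (£561,591.61 + £39,600.00) = 0.025676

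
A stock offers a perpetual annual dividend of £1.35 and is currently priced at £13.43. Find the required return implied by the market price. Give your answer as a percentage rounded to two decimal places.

10.05%

P = C/r ⇒ r = C/P = £1.35/£13.43 = 0.100521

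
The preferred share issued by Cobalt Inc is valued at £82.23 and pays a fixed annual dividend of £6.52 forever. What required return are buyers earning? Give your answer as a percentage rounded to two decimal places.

7.93%

P = C/r ⇒ r = C/P = £6.52/£82.23 = 0.079290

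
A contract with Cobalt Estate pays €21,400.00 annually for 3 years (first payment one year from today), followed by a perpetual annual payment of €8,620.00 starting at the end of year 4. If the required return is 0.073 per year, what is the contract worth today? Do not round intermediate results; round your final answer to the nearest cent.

PV of 3-year annuity: €21,400.00 × [1 − (1+0.073)^−3] / 0.073 = 55853.95835
Perpetuity value at year 3: €8,620.00 / 0.073 = 118082.19178
PV of perpetuity: 118082.19178 / (1+0.073)^3 = 95584.00856
Total PV = 55853.95835 + 95584.00856 = 151437.96691

€151437.97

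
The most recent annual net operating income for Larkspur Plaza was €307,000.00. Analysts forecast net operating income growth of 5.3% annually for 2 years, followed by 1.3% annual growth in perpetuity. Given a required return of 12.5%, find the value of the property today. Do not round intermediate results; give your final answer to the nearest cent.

D_1 = 323271.00000
D_2 = 340404.36300
Terminal value at year 2: TV = D_2×(1+g_2)/(r−g_2) = 344829.61972/0.112 = 3078835.89035
P_0 = D_1/(1+r)^1 + D_2/(1+r)^2 + TV/(1+r)^2
    = 287352.00000 + 268961.47200 + 2432660.45657 = 2988973.92857

€2988973.93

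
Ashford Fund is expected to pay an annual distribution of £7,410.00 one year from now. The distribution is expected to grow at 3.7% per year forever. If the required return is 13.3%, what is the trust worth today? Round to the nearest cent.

£77187.50

Growing perpetuity: P = D₁ / (r − g) = £7,410.0000 / (0.133 − 0.037) = £77,187.50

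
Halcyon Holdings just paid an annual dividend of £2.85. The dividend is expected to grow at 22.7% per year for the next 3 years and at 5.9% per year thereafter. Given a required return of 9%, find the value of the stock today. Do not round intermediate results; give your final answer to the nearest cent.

D_1 = 3.49695
D_2 = 4.29076
D_3 = 5.26476
Terminal value at year 3: TV = D_3×(1+g_2)/(r−g_2) = 5.57538/0.031 = 179.85098
P_0 = D_1/(1+r)^1 + D_2/(1+r)^2 + D_3/(1+r)^3 + TV/(1+r)^3
    = 3.20821 + 3.61144 + 4.06536 + 138.87796 = 149.76297

£149.76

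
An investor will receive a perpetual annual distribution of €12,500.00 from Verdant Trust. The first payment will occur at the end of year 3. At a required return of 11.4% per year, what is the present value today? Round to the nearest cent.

Value at end of year 2: C / r = €12,500.00 / 0.114 = €109,649.1228
Discount to today: PV = €109,649.1228 / (1 + 0.114)^2 = €109,649.1228 / 1.240996 = €88,355.74

€88355.74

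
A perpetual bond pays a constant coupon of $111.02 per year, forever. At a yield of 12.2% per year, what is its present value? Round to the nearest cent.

Level perpetuity: PV = C / r = $111.02 / 0.122 = $910.00

$910.00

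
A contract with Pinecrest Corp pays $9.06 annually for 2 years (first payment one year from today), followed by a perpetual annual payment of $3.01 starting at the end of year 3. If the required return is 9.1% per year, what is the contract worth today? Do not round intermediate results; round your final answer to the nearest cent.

PV of 2-year annuity: $9.06 × [1 − (1+0.091)^−2] / 0.091 = 15.91596
Perpetuity value at year 2: $3.01 / 0.091 = 33.07692
PV of perpetuity: 33.07692 / (1+0.091)^2 = 27.78917
Total PV = 15.91596 + 27.78917 = 43.70513

$43.71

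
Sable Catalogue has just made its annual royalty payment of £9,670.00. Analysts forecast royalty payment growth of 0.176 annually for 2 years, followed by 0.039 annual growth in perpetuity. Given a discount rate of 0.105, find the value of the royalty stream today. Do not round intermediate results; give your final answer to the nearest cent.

D_1 = 11371.92000
D_2 = 13373.37792
Terminal value at year 2: TV = D_2×(1+g_2)/(r−g_2) = 13894.93966/0.066 = 210529.38877
P_0 = D_1/(1+r)^1 + D_2/(1+r)^2 + TV/(1+r)^2
    = 10291.33032 + 10952.58321 + 172420.21152 = 193664.12505

£193664.13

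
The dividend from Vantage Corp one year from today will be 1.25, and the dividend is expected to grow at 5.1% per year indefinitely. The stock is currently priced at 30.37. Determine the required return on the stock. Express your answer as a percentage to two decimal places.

9.22%

P = D₁/(r − g) ⇒ r = D₁/P + g = 1.2500/30.37 + 0.051 = 0.041159 + 0.051 = 0.092159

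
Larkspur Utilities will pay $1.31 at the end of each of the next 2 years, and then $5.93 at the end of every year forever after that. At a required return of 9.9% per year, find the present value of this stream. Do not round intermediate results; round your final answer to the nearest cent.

$51.87

PV of 2-year annuity: $1.31 × [1 − (1+0.099)^−2] / 0.099 = 2.27661
Perpetuity value at year 2: $5.93 / 0.099 = 59.89899
PV of perpetuity: 59.89899 / (1+0.099)^2 = 49.59343
Total PV = 2.27661 + 49.59343 = 51.87003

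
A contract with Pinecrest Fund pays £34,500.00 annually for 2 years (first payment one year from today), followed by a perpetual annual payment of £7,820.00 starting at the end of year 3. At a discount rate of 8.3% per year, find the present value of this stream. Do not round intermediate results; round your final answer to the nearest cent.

£141599.39

PV of 2-year annuity: £34,500.00 × [1 − (1+0.083)^−2] / 0.083 = 61270.50386
Perpetuity value at year 2: £7,820.00 / 0.083 = 94216.86747
PV of perpetuity: 94216.86747 / (1+0.083)^2 = 80328.88660
Total PV = 61270.50386 + 80328.88660 = 141599.39045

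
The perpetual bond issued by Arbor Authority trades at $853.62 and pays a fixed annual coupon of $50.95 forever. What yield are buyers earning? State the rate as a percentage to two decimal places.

P = C/r ⇒ r = C/P = $50.95/$853.62 = 0.059687

5.97%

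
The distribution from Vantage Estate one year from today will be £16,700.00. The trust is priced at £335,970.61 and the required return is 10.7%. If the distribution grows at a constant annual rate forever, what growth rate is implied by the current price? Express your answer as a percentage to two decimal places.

P = D₁/(r−g) ⇒ g = r − D₁/P = 0.107 − £16,700.00/£335,970.61 = 0.057293

5.73%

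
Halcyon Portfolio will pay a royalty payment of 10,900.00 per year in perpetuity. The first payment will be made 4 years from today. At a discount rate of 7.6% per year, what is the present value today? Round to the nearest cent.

Value at end of year 3: C / r = 10,900.00 / 0.076 = 143,421.0526
Discount to today: PV = 143,421.0526 / (1 + 0.076)^3 = 143,421.0526 / 1.245767 = 115,126.71

115126.71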